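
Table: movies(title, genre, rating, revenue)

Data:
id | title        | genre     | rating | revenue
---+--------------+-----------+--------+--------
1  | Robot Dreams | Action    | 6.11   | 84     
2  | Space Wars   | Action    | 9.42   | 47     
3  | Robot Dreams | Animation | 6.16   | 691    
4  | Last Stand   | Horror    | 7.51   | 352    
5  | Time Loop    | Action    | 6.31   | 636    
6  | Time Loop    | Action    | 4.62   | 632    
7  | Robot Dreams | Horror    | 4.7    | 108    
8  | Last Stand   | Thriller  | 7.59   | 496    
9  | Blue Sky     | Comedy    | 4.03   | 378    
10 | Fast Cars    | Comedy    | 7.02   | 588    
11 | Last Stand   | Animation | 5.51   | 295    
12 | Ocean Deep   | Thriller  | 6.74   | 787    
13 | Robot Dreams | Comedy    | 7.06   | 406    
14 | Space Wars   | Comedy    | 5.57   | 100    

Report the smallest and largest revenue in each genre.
SELECT genre, MIN(revenue), MAX(revenue)
FROM movies
GROUP BY genre

Result:
  Action: min=47, max=636
  Animation: min=295, max=691
  Comedy: min=100, max=588
  Horror: min=108, max=352
  Thriller: min=496, max=787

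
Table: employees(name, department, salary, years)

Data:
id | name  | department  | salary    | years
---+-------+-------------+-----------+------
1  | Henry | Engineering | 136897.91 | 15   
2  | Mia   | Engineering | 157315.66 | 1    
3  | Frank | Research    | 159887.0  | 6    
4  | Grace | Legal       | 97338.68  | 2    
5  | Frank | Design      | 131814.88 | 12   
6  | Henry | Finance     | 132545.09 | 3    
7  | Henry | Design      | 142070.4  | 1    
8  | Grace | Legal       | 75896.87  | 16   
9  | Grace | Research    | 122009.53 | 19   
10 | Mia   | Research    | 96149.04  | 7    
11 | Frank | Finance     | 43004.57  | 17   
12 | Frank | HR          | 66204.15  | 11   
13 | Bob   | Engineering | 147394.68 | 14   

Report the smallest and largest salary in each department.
SELECT department, MIN(salary), MAX(salary)
FROM employees
GROUP BY department

Result:
  Design: min=131814.88, max=142070.40
  Engineering: min=136897.91, max=157315.66
  Finance: min=43004.57, max=132545.09
  HR: min=66204.15, max=66204.15
  Legal: min=75896.87, max=97338.68
  Research: min=96149.04, max=159887.00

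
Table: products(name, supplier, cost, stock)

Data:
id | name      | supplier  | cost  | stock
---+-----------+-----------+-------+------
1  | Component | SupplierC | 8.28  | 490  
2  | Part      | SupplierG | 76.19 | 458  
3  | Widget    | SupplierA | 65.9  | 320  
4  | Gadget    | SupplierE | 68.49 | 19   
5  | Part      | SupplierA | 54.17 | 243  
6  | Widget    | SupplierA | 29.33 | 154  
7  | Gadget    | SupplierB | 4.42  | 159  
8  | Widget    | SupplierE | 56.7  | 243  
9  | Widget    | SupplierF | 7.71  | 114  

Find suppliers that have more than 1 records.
SELECT supplier, COUNT(*) as cnt
FROM products
GROUP BY supplier
HAVING COUNT(*) > 1

Result:
  SupplierA: 3
  SupplierE: 2

Note: HAVING filters groups after aggregation, WHERE filters rows before.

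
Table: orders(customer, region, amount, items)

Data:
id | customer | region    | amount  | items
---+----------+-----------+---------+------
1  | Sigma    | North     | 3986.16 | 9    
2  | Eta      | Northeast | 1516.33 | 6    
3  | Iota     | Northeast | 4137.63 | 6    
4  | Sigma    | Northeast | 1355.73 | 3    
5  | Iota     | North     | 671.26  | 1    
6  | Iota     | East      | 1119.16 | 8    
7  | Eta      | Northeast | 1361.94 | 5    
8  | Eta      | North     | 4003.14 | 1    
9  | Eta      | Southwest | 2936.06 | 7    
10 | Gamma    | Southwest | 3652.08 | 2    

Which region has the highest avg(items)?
SELECT region, AVG(items) as val
FROM orders
GROUP BY region
ORDER BY val DESC
LIMIT 1

Result: East with avg(items) = 8.00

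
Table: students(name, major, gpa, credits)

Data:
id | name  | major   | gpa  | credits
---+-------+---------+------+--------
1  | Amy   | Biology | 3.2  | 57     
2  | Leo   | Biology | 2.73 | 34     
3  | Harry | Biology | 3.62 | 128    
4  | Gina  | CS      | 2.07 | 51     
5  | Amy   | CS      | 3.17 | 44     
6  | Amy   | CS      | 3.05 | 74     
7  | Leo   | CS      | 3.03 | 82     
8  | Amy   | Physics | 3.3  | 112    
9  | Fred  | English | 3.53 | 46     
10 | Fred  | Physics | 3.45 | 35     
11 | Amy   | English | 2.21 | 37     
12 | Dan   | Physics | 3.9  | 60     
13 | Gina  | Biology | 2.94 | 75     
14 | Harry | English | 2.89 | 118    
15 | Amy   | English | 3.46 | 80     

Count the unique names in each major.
SELECT major, COUNT(DISTINCT name)
FROM students
GROUP BY major

Result:
  Biology: 4 distinct
  CS: 3 distinct
  English: 3 distinct
  Physics: 3 distinct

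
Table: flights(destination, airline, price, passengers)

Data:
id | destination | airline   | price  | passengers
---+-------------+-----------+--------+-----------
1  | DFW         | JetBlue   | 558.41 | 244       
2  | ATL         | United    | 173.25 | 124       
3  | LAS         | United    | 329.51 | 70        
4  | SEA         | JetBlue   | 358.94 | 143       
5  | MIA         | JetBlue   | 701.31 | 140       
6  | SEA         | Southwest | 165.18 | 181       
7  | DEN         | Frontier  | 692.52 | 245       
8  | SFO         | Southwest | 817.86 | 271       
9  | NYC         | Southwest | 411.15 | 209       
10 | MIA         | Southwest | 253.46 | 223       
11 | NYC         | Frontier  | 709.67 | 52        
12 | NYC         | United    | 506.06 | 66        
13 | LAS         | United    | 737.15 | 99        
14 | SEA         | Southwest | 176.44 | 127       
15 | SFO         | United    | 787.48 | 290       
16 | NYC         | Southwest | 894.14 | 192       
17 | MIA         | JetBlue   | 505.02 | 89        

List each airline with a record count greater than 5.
SELECT airline, COUNT(*) as cnt
FROM flights
GROUP BY airline
HAVING COUNT(*) > 5

Result:
  Southwest: 6

Note: HAVING filters groups after aggregation, WHERE filters rows before.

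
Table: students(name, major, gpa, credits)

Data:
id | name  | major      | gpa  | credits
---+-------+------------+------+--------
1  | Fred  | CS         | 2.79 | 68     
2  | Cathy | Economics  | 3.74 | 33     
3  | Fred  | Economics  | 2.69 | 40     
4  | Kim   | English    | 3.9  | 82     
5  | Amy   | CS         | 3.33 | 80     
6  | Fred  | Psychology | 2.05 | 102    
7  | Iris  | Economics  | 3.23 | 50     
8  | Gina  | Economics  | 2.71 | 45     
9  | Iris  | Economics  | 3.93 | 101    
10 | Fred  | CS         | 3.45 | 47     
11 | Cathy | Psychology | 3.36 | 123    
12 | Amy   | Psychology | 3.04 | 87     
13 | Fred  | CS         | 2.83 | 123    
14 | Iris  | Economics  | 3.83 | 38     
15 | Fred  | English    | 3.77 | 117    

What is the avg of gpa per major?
SELECT major, AVG(gpa) as result
FROM students
GROUP BY major

Result:
  CS: 3.10
  Economics: 3.36
  English: 3.84
  Psychology: 2.82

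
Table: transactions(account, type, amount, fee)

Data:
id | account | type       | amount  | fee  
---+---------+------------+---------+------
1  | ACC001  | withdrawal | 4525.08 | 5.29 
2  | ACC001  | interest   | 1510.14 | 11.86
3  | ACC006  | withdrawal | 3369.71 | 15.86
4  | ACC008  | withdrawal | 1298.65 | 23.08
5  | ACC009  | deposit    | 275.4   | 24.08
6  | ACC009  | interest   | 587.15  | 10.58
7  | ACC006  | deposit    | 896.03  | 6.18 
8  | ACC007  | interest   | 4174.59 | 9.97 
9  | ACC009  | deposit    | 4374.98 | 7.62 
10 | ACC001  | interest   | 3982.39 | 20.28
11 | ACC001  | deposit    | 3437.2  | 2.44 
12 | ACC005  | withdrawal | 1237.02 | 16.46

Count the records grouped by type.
SELECT type, COUNT(*) as count
FROM transactions
GROUP BY type

Result:
  deposit: 4
  interest: 4
  withdrawal: 4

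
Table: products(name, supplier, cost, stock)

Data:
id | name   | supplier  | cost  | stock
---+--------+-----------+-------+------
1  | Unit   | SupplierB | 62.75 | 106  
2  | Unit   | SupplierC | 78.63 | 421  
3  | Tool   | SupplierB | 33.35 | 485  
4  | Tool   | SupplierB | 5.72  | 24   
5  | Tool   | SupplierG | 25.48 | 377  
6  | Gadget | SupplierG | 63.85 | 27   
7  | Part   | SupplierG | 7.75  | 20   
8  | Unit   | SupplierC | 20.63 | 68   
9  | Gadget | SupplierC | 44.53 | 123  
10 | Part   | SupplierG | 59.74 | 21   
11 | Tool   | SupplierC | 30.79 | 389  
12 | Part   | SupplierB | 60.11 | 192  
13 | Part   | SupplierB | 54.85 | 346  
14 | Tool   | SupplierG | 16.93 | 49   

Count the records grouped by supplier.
SELECT supplier, COUNT(*) as count
FROM products
GROUP BY supplier

Result:
  SupplierB: 5
  SupplierC: 4
  SupplierG: 5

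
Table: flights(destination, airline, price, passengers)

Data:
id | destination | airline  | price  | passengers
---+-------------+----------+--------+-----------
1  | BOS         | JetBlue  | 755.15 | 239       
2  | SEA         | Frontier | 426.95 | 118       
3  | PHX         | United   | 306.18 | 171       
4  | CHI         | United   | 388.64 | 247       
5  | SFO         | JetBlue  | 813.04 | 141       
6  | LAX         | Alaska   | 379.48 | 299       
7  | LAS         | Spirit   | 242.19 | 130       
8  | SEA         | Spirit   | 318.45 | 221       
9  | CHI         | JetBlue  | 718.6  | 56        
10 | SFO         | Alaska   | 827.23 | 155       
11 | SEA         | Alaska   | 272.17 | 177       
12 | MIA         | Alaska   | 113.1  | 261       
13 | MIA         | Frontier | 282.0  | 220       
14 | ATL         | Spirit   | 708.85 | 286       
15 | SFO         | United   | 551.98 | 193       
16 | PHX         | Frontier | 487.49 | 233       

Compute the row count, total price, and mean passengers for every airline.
SELECT airline,
       COUNT(*) as cnt,
       SUM(price) as total_price,
       AVG(passengers) as avg_passengers
FROM flights
GROUP BY airline

Result:
  Alaska: 4 records, 1591.98 total price, 223.00 avg passengers
  Frontier: 3 records, 1196.44 total price, 190.33 avg passengers
  JetBlue: 3 records, 2286.79 total price, 145.33 avg passengers
  Spirit: 3 records, 1269.49 total price, 212.33 avg passengers
  United: 3 records, 1246.80 total price, 203.67 avg passengers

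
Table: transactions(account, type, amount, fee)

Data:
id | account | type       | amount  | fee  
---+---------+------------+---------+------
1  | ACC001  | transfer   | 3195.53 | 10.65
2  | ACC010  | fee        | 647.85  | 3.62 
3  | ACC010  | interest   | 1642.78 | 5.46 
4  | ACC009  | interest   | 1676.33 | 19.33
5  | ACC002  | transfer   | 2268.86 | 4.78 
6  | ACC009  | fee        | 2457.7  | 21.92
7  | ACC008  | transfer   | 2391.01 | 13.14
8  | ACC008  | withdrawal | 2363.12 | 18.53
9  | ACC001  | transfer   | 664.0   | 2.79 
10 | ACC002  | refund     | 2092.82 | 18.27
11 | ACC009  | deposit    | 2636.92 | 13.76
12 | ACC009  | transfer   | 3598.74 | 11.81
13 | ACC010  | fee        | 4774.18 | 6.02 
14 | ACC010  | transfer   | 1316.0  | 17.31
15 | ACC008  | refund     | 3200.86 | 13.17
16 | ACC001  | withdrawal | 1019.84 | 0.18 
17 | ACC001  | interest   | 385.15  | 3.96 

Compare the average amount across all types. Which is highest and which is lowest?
SELECT type, AVG(amount)
FROM transactions
GROUP BY type
ORDER BY AVG(amount)

All groups:
  interest: 1234.75
  withdrawal: 1691.48
  transfer: 2239.02
  fee: 2626.58
  deposit: 2636.92
  refund: 2646.84

Highest: refund (2646.84)
Lowest: interest (1234.75)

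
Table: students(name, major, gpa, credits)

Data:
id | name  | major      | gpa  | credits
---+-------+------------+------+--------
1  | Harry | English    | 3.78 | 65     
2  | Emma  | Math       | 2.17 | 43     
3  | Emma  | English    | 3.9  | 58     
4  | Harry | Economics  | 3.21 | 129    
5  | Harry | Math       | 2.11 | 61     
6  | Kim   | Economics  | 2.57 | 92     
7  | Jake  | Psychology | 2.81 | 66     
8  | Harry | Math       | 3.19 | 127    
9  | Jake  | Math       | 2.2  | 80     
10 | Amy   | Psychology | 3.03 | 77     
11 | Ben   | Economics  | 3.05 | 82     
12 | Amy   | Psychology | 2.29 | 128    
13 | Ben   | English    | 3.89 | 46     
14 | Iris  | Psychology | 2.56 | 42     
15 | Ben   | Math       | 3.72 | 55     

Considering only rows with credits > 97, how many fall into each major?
SELECT major, COUNT(*)
FROM students
WHERE credits > 97
GROUP BY major

Note: WHERE filters rows before grouping.

Result:
  Economics: 1
  Math: 1
  Psychology: 1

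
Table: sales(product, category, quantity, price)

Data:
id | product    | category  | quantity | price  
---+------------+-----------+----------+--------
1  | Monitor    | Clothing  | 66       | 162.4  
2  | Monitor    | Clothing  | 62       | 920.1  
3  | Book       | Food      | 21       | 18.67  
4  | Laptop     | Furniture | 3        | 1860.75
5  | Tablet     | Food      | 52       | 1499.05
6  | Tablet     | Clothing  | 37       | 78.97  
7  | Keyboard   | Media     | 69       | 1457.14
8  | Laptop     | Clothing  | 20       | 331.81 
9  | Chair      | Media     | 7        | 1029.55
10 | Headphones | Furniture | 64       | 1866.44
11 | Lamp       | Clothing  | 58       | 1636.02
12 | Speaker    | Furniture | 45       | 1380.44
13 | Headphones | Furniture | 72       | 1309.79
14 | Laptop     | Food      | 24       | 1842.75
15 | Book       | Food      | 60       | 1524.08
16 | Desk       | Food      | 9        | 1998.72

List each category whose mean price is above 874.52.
SELECT category, AVG(price)
FROM sales
GROUP BY category
HAVING AVG(price) > 874.52

Result:
  Food: avg=1376.65
  Furniture: avg=1604.36
  Media: avg=1243.35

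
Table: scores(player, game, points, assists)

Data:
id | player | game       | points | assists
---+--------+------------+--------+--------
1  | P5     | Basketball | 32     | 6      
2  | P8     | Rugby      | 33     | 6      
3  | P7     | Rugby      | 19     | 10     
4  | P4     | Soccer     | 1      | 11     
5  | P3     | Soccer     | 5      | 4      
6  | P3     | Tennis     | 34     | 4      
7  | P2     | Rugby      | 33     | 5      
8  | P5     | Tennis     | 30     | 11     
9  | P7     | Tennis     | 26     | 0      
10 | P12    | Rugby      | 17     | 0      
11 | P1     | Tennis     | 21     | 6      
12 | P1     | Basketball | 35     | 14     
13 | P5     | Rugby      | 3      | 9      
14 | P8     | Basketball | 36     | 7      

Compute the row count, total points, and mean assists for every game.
SELECT game,
       COUNT(*) as cnt,
       SUM(points) as total_points,
       AVG(assists) as avg_assists
FROM scores
GROUP BY game

Result:
  Basketball: 3 records, 103 total points, 9.00 avg assists
  Rugby: 5 records, 105 total points, 6.00 avg assists
  Soccer: 2 records, 6 total points, 7.50 avg assists
  Tennis: 4 records, 111 total points, 5.25 avg assists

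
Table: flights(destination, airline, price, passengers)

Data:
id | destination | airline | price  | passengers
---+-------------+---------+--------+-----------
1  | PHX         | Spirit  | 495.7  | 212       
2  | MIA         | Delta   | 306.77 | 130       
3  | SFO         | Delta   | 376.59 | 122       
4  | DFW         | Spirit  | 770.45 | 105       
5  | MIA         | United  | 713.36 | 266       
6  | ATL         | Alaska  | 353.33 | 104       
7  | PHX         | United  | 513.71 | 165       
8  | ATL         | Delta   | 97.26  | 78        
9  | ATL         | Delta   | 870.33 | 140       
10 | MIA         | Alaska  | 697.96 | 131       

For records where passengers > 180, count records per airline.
SELECT airline, COUNT(*)
FROM flights
WHERE passengers > 180
GROUP BY airline

Note: WHERE filters rows before grouping.

Result:
  Spirit: 1
  United: 1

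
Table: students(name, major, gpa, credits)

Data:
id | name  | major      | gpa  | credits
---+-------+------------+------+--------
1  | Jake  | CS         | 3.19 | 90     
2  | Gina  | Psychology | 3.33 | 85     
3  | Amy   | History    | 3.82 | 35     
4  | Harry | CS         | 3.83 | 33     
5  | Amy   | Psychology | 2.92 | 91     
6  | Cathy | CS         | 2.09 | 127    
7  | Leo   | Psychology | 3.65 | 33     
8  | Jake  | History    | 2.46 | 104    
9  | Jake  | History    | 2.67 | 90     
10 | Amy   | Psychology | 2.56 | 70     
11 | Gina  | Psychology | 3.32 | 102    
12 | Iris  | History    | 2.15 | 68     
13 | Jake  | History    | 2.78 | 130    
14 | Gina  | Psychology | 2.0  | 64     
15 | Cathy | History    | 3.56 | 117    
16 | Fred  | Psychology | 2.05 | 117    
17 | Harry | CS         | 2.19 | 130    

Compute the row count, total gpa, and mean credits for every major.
SELECT major,
       COUNT(*) as cnt,
       SUM(gpa) as total_gpa,
       AVG(credits) as avg_credits
FROM students
GROUP BY major

Result:
  CS: 4 records, 11.30 total gpa, 95.00 avg credits
  History: 6 records, 17.44 total gpa, 90.67 avg credits
  Psychology: 7 records, 19.83 total gpa, 80.29 avg credits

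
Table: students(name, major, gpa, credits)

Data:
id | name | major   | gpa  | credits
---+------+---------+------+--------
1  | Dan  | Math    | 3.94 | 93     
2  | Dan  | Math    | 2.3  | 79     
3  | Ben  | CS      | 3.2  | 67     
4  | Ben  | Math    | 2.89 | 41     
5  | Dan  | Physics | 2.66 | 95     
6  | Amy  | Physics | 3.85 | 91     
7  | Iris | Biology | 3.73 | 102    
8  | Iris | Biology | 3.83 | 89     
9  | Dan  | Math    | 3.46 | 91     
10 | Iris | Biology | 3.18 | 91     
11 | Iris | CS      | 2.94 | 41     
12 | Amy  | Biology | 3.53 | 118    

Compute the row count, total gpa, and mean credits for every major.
SELECT major,
       COUNT(*) as cnt,
       SUM(gpa) as total_gpa,
       AVG(credits) as avg_credits
FROM students
GROUP BY major

Result:
  Biology: 4 records, 14.27 total gpa, 100.00 avg credits
  CS: 2 records, 6.14 total gpa, 54.00 avg credits
  Math: 4 records, 12.59 total gpa, 76.00 avg credits
  Physics: 2 records, 6.51 total gpa, 93.00 avg credits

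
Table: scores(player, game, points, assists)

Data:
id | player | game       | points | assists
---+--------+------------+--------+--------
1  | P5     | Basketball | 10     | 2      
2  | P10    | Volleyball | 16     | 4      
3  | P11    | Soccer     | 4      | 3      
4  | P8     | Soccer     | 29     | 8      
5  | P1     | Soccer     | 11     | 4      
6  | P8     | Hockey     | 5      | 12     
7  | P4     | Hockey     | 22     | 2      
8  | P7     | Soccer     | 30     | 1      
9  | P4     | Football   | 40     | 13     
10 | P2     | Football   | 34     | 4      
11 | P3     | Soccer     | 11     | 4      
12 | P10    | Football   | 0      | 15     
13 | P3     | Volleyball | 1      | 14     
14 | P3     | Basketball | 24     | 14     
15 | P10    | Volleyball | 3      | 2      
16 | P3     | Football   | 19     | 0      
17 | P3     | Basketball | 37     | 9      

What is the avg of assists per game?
SELECT game, AVG(assists) as result
FROM scores
GROUP BY game

Result:
  Basketball: 8.33
  Football: 8.00
  Hockey: 7.00
  Soccer: 4.00
  Volleyball: 6.67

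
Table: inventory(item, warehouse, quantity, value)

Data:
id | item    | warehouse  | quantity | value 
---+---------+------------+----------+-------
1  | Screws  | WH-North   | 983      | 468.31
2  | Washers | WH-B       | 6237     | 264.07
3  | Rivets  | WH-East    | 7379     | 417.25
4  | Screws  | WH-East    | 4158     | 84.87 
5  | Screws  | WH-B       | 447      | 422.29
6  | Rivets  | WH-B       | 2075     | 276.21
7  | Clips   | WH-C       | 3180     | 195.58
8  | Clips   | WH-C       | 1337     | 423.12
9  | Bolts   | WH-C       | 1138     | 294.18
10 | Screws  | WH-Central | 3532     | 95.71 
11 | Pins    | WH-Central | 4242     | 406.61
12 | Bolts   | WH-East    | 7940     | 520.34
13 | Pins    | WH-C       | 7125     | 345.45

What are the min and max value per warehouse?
SELECT warehouse, MIN(value), MAX(value)
FROM inventory
GROUP BY warehouse

Result:
  WH-B: min=264.07, max=422.29
  WH-C: min=195.58, max=423.12
  WH-Central: min=95.71, max=406.61
  WH-East: min=84.87, max=520.34
  WH-North: min=468.31, max=468.31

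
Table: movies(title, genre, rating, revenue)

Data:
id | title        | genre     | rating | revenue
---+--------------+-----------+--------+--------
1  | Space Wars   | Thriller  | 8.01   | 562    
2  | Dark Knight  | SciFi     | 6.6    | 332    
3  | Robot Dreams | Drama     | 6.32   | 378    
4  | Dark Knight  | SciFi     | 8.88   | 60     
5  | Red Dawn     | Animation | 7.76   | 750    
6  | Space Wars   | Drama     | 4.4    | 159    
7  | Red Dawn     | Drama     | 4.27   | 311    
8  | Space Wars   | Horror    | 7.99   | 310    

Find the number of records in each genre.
SELECT genre, COUNT(*) as count
FROM movies
GROUP BY genre

Result:
  Animation: 1
  Drama: 3
  Horror: 1
  SciFi: 2
  Thriller: 1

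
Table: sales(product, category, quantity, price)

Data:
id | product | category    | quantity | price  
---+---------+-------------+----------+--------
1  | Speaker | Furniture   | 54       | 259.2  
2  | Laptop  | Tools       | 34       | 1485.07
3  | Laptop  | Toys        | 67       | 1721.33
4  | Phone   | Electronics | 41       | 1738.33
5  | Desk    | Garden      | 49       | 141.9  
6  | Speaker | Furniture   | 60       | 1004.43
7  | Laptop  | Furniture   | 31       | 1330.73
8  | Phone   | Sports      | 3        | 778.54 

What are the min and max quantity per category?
SELECT category, MIN(quantity), MAX(quantity)
FROM sales
GROUP BY category

Result:
  Electronics: min=41, max=41
  Furniture: min=31, max=60
  Garden: min=49, max=49
  Sports: min=3, max=3
  Tools: min=34, max=34
  Toys: min=67, max=67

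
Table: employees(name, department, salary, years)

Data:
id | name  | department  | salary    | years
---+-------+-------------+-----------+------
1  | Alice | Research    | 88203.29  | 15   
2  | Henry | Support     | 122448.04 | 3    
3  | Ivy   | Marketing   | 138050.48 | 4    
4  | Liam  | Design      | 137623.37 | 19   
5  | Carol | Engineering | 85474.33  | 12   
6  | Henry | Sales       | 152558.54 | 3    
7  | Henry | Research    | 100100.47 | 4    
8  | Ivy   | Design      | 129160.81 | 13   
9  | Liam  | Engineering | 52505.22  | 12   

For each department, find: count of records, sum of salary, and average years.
SELECT department,
       COUNT(*) as cnt,
       SUM(salary) as total_salary,
       AVG(years) as avg_years
FROM employees
GROUP BY department

Result:
  Design: 2 records, 266784.18 total salary, 16.00 avg years
  Engineering: 2 records, 137979.55 total salary, 12.00 avg years
  Marketing: 1 records, 138050.48 total salary, 4.00 avg years
  Research: 2 records, 188303.76 total salary, 9.50 avg years
  Sales: 1 records, 152558.54 total salary, 3.00 avg years
  Support: 1 records, 122448.04 total salary, 3.00 avg years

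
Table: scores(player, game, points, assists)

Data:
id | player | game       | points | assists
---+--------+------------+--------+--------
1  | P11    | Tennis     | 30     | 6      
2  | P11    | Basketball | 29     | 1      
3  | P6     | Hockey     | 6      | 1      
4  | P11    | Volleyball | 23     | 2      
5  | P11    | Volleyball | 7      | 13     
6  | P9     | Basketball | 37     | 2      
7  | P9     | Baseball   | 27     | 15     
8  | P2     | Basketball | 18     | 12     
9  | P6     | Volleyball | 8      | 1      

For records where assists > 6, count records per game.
SELECT game, COUNT(*)
FROM scores
WHERE assists > 6
GROUP BY game

Note: WHERE filters rows before grouping.

Result:
  Baseball: 1
  Basketball: 1
  Volleyball: 1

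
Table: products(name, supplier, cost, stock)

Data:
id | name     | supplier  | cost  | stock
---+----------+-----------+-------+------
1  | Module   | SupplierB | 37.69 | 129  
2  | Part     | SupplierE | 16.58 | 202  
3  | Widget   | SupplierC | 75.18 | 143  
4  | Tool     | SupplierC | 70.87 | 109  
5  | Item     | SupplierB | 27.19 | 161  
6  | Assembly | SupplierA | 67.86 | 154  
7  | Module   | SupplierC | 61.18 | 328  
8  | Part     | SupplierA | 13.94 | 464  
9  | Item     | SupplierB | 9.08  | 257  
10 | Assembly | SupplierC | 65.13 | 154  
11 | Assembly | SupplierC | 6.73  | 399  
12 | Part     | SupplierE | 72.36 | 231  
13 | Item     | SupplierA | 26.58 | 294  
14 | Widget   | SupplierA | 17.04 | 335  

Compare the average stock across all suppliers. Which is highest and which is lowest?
SELECT supplier, AVG(stock)
FROM products
GROUP BY supplier
ORDER BY AVG(stock)

All groups:
  SupplierB: 182.33
  SupplierE: 216.50
  SupplierC: 226.60
  SupplierA: 311.75

Highest: SupplierA (311.75)
Lowest: SupplierB (182.33)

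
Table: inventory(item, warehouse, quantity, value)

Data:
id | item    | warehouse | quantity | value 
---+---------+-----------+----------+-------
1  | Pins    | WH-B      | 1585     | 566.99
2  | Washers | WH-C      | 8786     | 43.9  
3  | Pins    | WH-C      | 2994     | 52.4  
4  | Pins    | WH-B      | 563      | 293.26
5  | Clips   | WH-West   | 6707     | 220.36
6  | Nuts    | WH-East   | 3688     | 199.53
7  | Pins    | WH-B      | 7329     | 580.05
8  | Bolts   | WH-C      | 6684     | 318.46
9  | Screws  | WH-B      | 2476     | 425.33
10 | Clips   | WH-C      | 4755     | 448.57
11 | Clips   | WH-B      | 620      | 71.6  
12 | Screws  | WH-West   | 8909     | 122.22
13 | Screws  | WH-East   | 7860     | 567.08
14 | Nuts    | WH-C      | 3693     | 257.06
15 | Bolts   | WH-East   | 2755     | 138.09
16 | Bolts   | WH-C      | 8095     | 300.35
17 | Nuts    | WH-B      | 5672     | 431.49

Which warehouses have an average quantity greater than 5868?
SELECT warehouse, AVG(quantity)
FROM inventory
GROUP BY warehouse
HAVING AVG(quantity) > 5868

Result:
  WH-West: avg=7808.00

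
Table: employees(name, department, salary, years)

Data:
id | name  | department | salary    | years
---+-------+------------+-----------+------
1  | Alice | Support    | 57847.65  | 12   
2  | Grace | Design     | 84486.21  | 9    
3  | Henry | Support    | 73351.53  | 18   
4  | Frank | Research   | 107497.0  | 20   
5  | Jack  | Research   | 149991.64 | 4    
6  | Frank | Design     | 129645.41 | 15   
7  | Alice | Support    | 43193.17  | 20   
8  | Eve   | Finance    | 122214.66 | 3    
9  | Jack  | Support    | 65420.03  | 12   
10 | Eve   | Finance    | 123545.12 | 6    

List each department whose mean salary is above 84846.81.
SELECT department, AVG(salary)
FROM employees
GROUP BY department
HAVING AVG(salary) > 84846.81

Result:
  Design: avg=107065.81
  Finance: avg=122879.89
  Research: avg=128744.32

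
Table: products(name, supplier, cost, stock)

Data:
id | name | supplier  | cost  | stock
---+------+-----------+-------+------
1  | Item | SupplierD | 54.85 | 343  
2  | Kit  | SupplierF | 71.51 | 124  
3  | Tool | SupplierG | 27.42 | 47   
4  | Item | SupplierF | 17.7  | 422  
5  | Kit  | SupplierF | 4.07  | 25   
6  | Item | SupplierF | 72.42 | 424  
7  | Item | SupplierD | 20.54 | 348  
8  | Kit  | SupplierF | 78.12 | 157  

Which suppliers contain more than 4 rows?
SELECT supplier, COUNT(*) as cnt
FROM products
GROUP BY supplier
HAVING COUNT(*) > 4

Result:
  SupplierF: 5

Note: HAVING filters groups after aggregation, WHERE filters rows before.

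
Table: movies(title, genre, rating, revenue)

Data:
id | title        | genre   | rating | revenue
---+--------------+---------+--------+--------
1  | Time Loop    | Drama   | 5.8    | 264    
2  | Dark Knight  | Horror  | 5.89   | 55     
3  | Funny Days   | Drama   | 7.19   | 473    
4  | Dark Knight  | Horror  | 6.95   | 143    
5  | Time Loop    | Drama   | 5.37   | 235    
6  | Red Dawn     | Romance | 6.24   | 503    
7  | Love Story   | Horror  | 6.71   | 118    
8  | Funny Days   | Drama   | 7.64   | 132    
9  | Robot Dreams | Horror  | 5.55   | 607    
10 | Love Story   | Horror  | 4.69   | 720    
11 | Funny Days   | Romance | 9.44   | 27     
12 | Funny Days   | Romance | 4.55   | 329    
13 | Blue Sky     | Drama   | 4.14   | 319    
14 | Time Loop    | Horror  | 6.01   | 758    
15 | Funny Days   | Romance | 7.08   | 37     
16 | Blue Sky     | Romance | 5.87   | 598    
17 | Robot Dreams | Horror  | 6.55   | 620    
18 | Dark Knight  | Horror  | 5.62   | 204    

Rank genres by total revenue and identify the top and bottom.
SELECT genre, SUM(revenue)
FROM movies
GROUP BY genre
ORDER BY SUM(revenue)

All groups:
  Drama: 1423
  Romance: 1494
  Horror: 3225

Highest: Horror (3225)
Lowest: Drama (1423)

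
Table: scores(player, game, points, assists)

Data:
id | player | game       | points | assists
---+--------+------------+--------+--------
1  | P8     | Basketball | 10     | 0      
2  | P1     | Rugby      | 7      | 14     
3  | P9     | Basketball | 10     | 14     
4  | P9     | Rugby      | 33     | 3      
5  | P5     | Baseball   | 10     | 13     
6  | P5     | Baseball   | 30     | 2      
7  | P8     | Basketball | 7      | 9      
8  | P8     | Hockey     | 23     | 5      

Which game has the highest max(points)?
SELECT game, MAX(points) as val
FROM scores
GROUP BY game
ORDER BY val DESC
LIMIT 1

Result: Rugby with max(points) = 33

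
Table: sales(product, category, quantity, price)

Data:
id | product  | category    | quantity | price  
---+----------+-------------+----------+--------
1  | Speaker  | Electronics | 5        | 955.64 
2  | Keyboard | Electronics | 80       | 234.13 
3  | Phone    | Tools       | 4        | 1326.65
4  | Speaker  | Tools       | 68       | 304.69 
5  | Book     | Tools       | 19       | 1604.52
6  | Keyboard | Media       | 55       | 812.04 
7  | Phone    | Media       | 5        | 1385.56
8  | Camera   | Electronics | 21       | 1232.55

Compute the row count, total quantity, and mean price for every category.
SELECT category,
       COUNT(*) as cnt,
       SUM(quantity) as total_quantity,
       AVG(price) as avg_price
FROM sales
GROUP BY category

Result:
  Electronics: 3 records, 106 total quantity, 807.44 avg price
  Media: 2 records, 60 total quantity, 1098.80 avg price
  Tools: 3 records, 91 total quantity, 1078.62 avg price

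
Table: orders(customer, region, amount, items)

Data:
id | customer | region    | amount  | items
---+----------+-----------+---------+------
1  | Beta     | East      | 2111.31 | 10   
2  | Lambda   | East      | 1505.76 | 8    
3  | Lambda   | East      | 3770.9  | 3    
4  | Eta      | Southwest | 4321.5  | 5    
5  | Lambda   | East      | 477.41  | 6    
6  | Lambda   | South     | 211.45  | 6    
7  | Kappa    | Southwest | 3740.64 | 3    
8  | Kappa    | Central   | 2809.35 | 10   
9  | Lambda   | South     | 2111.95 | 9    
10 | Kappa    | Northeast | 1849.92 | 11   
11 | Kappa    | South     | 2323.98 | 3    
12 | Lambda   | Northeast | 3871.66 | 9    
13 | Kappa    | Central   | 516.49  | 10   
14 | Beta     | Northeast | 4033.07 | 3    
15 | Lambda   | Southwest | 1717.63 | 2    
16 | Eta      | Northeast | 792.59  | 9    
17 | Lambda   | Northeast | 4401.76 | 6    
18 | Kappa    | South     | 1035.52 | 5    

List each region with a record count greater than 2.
SELECT region, COUNT(*) as cnt
FROM orders
GROUP BY region
HAVING COUNT(*) > 2

Result:
  East: 4
  Northeast: 5
  South: 4
  Southwest: 3

Note: HAVING filters groups after aggregation, WHERE filters rows before.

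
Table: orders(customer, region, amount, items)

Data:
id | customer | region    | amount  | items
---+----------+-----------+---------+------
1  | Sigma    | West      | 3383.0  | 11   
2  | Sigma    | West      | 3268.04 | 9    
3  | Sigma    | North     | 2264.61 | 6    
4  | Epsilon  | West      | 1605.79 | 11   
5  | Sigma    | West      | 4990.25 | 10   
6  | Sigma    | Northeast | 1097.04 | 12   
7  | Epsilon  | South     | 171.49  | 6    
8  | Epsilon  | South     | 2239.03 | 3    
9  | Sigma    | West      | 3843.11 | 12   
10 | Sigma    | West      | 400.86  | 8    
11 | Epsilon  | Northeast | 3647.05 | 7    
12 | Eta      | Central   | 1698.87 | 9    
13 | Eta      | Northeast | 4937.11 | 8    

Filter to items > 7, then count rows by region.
SELECT region, COUNT(*)
FROM orders
WHERE items > 7
GROUP BY region

Note: WHERE filters rows before grouping.

Result:
  Central: 1
  Northeast: 2
  West: 6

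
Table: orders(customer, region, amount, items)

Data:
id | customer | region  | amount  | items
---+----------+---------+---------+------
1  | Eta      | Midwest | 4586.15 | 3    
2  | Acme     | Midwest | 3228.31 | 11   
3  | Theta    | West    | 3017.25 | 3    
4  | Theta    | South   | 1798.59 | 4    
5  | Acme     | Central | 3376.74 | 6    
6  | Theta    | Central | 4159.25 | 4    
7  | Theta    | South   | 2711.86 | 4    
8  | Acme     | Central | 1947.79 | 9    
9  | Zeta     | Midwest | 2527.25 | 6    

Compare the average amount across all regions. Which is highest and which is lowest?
SELECT region, AVG(amount)
FROM orders
GROUP BY region
ORDER BY AVG(amount)

All groups:
  South: 2255.23
  West: 3017.25
  Central: 3161.26
  Midwest: 3447.24

Highest: Midwest (3447.24)
Lowest: South (2255.23)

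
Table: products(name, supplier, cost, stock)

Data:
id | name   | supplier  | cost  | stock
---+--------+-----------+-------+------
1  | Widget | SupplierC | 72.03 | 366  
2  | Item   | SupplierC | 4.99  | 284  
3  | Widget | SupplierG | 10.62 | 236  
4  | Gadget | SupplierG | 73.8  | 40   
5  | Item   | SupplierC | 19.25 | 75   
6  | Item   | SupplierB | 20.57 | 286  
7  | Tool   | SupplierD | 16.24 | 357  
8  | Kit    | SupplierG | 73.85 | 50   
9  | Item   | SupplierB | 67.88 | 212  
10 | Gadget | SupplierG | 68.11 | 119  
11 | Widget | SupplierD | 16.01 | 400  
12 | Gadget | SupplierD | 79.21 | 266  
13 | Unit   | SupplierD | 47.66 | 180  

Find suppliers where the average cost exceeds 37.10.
SELECT supplier, AVG(cost)
FROM products
GROUP BY supplier
HAVING AVG(cost) > 37.10

Result:
  SupplierB: avg=44.23
  SupplierD: avg=39.78
  SupplierG: avg=56.60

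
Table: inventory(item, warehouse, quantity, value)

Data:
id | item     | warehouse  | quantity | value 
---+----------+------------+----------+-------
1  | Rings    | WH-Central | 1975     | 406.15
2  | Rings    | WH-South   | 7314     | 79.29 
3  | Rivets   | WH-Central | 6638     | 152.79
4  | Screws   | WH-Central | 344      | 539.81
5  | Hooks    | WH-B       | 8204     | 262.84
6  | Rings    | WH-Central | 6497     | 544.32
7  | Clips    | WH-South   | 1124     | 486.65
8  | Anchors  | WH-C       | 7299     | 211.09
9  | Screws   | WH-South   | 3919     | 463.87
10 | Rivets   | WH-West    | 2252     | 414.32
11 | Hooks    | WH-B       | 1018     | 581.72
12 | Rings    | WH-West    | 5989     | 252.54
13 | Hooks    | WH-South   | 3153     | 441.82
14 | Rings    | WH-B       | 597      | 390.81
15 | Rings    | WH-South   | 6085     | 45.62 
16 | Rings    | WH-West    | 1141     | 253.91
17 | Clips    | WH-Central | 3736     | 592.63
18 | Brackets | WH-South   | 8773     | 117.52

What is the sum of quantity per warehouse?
SELECT warehouse, SUM(quantity) as result
FROM inventory
GROUP BY warehouse

Result:
  WH-B: 9819
  WH-C: 7299
  WH-Central: 19190
  WH-South: 30368
  WH-West: 9382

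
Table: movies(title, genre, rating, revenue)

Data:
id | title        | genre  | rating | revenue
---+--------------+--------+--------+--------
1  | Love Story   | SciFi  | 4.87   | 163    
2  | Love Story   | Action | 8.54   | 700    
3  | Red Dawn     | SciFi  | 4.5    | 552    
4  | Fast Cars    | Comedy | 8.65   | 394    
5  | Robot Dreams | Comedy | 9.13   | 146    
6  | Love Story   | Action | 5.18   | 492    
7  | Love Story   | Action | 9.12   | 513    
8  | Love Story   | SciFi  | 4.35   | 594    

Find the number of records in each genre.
SELECT genre, COUNT(*) as count
FROM movies
GROUP BY genre

Result:
  Action: 3
  Comedy: 2
  SciFi: 3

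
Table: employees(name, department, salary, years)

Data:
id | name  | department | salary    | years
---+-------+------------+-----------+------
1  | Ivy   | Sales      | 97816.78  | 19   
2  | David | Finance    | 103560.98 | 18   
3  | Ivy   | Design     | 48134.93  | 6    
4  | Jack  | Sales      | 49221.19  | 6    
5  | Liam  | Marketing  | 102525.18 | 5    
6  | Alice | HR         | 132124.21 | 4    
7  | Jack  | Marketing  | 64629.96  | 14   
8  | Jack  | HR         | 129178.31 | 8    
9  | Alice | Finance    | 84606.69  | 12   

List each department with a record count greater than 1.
SELECT department, COUNT(*) as cnt
FROM employees
GROUP BY department
HAVING COUNT(*) > 1

Result:
  Finance: 2
  HR: 2
  Marketing: 2
  Sales: 2

Note: HAVING filters groups after aggregation, WHERE filters rows before.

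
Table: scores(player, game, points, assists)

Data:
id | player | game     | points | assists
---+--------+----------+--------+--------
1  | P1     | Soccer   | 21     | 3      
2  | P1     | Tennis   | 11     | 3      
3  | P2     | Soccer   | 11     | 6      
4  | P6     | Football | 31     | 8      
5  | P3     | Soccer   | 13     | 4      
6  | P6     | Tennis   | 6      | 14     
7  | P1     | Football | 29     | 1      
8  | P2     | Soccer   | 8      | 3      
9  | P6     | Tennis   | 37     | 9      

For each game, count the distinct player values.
SELECT game, COUNT(DISTINCT player)
FROM scores
GROUP BY game

Result:
  Football: 2 distinct
  Soccer: 3 distinct
  Tennis: 2 distinct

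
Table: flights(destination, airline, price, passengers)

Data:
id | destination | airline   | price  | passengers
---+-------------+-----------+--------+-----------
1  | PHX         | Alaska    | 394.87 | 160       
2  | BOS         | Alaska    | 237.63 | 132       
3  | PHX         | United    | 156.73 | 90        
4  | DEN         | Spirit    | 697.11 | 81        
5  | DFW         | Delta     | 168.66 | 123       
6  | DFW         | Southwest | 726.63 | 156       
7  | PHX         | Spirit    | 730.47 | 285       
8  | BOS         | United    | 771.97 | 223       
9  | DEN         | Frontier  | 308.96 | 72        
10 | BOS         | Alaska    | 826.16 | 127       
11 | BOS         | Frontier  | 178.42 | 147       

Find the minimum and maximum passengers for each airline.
SELECT airline, MIN(passengers), MAX(passengers)
FROM flights
GROUP BY airline

Result:
  Alaska: min=127, max=160
  Delta: min=123, max=123
  Frontier: min=72, max=147
  Southwest: min=156, max=156
  Spirit: min=81, max=285
  United: min=90, max=223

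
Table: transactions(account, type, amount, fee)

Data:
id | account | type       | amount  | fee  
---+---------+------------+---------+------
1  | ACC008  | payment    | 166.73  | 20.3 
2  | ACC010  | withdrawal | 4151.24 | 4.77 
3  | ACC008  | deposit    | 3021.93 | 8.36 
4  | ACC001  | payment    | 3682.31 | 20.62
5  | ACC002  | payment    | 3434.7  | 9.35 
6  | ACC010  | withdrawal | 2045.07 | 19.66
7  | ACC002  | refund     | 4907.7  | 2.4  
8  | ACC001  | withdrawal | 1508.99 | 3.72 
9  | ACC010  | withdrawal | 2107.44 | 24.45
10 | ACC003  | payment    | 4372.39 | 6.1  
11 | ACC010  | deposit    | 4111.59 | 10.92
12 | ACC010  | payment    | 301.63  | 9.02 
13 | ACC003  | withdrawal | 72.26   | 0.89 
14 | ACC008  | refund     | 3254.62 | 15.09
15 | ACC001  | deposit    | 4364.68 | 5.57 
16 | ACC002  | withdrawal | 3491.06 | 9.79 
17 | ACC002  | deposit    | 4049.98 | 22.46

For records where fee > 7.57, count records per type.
SELECT type, COUNT(*)
FROM transactions
WHERE fee > 7.57
GROUP BY type

Note: WHERE filters rows before grouping.

Result:
  deposit: 3
  payment: 4
  refund: 1
  withdrawal: 3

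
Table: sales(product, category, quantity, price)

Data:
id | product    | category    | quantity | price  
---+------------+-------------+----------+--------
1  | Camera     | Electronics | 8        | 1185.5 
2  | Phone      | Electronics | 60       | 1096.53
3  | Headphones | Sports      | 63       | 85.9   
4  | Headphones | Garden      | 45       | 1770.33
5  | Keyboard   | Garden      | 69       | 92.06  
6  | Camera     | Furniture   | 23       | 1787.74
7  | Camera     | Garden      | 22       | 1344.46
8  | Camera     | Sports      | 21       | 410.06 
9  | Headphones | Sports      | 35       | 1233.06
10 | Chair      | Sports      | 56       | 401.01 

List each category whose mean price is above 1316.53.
SELECT category, AVG(price)
FROM sales
GROUP BY category
HAVING AVG(price) > 1316.53

Result:
  Furniture: avg=1787.74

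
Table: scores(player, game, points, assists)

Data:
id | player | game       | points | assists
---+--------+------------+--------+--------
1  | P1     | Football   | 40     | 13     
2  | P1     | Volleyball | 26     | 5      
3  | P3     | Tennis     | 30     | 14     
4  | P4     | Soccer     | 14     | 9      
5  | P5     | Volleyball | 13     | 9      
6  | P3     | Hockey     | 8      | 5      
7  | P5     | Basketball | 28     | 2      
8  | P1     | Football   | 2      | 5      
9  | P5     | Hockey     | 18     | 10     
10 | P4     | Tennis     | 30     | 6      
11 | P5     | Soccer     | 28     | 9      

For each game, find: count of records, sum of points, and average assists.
SELECT game,
       COUNT(*) as cnt,
       SUM(points) as total_points,
       AVG(assists) as avg_assists
FROM scores
GROUP BY game

Result:
  Basketball: 1 records, 28 total points, 2.00 avg assists
  Football: 2 records, 42 total points, 9.00 avg assists
  Hockey: 2 records, 26 total points, 7.50 avg assists
  Soccer: 2 records, 42 total points, 9.00 avg assists
  Tennis: 2 records, 60 total points, 10.00 avg assists
  Volleyball: 2 records, 39 total points, 7.00 avg assists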